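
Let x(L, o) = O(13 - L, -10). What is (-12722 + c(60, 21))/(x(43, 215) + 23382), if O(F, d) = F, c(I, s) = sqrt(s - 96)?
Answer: -6361/11676 + 5*I*sqrt(3)/23352 ≈ -0.54479 + 0.00037086*I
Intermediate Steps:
c(I, s) = sqrt(-96 + s)
x(L, o) = 13 - L
(-12722 + c(60, 21))/(x(43, 215) + 23382) = (-12722 + sqrt(-96 + 21))/((13 - 1*43) + 23382) = (-12722 + sqrt(-75))/((13 - 43) + 23382) = (-12722 + 5*I*sqrt(3))/(-30 + 23382) = (-12722 + 5*I*sqrt(3))/23352 = (-12722 + 5*I*sqrt(3))*(1/23352) = -6361/11676 + 5*I*sqrt(3)/23352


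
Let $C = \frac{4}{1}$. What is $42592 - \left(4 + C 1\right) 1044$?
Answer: $34240$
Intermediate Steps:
$C = 4$ ($C = 4 \cdot 1 = 4$)
$42592 - \left(4 + C 1\right) 1044 = 42592 - \left(4 + 4 \cdot 1\right) 1044 = 42592 - \left(4 + 4\right) 1044 = 42592 - 8 \cdot 1044 = 42592 - 8352 = 34240$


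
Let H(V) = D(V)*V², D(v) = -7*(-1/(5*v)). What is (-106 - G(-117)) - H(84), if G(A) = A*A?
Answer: -69563/5 ≈ -13913.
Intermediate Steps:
D(v) = 7/(5*v) (D(v) = -(-7)/(5*v) = 7/(5*v))
G(A) = A²
H(V) = 7*V/5 (H(V) = (7/(5*V))*V² = 7*V/5)
(-106 - G(-117)) - H(84) = (-106 - 1*(-117)²) - 7*84/5 = (-106 - 1*13689) - 1*588/5 = (-106 - 13689) - 588/5 = -13795 - 588/5 = -69563/5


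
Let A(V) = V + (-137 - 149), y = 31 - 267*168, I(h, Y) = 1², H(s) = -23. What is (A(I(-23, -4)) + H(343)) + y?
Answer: -45133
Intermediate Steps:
I(h, Y) = 1
y = -44825 (y = 31 - 44856 = -44825)
A(V) = -286 + V (A(V) = V - 286 = -286 + V)
(A(I(-23, -4)) + H(343)) + y = ((-286 + 1) - 23) - 44825 = (-285 - 23) - 44825 = -308 - 44825 = -45133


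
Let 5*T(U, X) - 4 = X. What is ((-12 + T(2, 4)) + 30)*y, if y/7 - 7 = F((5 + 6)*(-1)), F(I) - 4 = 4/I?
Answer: 80262/55 ≈ 1459.3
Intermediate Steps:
T(U, X) = ⅘ + X/5
F(I) = 4 + 4/I
y = 819/11 (y = 49 + 7*(4 + 4/(((5 + 6)*(-1)))) = 49 + 7*(4 + 4/((11*(-1)))) = 49 + 7*(4 + 4/(-11)) = 49 + 7*(4 + 4*(-1/11)) = 49 + 7*(4 - 4/11) = 49 + 7*(40/11) = 49 + 280/11 = 819/11 ≈ 74.455)
((-12 + T(2, 4)) + 30)*y = ((-12 + (⅘ + (⅕)*4)) + 30)*(819/11) = ((-12 + (⅘ + ⅘)) + 30)*(819/11) = ((-12 + 8/5) + 30)*(819/11) = (-52/5 + 30)*(819/11) = (98/5)*(819/11) = 80262/55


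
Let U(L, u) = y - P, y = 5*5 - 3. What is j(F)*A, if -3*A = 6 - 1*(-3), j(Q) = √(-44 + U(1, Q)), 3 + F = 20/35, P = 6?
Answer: -6*I*√7 ≈ -15.875*I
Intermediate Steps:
y = 22 (y = 25 - 3 = 22)
F = -17/7 (F = -3 + 20/35 = -3 + 20*(1/35) = -3 + 4/7 = -17/7 ≈ -2.4286)
U(L, u) = 16 (U(L, u) = 22 - 1*6 = 22 - 6 = 16)
j(Q) = 2*I*√7 (j(Q) = √(-44 + 16) = √(-28) = 2*I*√7)
A = -3 (A = -(6 - 1*(-3))/3 = -(6 + 3)/3 = -⅓*9 = -3)
j(F)*A = (2*I*√7)*(-3) = -6*I*√7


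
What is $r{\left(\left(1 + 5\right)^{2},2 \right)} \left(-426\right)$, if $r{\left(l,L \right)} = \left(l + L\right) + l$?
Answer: $-31524$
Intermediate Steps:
$r{\left(l,L \right)} = L + 2 l$ ($r{\left(l,L \right)} = \left(L + l\right) + l = L + 2 l$)
$r{\left(\left(1 + 5\right)^{2},2 \right)} \left(-426\right) = \left(2 + 2 \left(1 + 5\right)^{2}\right) \left(-426\right) = \left(2 + 2 \cdot 6^{2}\right) \left(-426\right) = \left(2 + 2 \cdot 36\right) \left(-426\right) = \left(2 + 72\right) \left(-426\right) = 74 \left(-426\right) = -31524$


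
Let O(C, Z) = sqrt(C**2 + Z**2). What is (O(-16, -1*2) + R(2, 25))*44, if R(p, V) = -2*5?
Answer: -440 + 88*sqrt(65) ≈ 269.48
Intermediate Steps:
R(p, V) = -10
(O(-16, -1*2) + R(2, 25))*44 = (sqrt((-16)**2 + (-1*2)**2) - 10)*44 = (sqrt(256 + (-2)**2) - 10)*44 = (sqrt(256 + 4) - 10)*44 = (sqrt(260) - 10)*44 = (2*sqrt(65) - 10)*44 = (-10 + 2*sqrt(65))*44 = -440 + 88*sqrt(65)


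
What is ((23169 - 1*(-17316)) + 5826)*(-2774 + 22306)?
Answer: 904546452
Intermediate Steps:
((23169 - 1*(-17316)) + 5826)*(-2774 + 22306) = ((23169 + 17316) + 5826)*19532 = (40485 + 5826)*19532 = 46311*19532 = 904546452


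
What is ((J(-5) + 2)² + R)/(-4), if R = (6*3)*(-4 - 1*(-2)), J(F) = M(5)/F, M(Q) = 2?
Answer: 209/25 ≈ 8.3600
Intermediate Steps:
J(F) = 2/F
R = -36 (R = 18*(-4 + 2) = 18*(-2) = -36)
((J(-5) + 2)² + R)/(-4) = ((2/(-5) + 2)² - 36)/(-4) = ((2*(-⅕) + 2)² - 36)*(-¼) = ((-⅖ + 2)² - 36)*(-¼) = ((8/5)² - 36)*(-¼) = (64/25 - 36)*(-¼) = -836/25*(-¼) = 209/25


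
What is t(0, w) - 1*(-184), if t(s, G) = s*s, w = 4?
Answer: 184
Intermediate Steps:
t(s, G) = s²
t(0, w) - 1*(-184) = 0² - 1*(-184) = 0 + 184 = 184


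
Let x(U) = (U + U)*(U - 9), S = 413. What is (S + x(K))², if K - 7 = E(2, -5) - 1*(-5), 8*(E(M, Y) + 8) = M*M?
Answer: 555025/4 ≈ 1.3876e+5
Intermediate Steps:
E(M, Y) = -8 + M²/8 (E(M, Y) = -8 + (M*M)/8 = -8 + M²/8)
K = 9/2 (K = 7 + ((-8 + (⅛)*2²) - 1*(-5)) = 7 + ((-8 + (⅛)*4) + 5) = 7 + ((-8 + ½) + 5) = 7 + (-15/2 + 5) = 7 - 5/2 = 9/2 ≈ 4.5000)
x(U) = 2*U*(-9 + U) (x(U) = (2*U)*(-9 + U) = 2*U*(-9 + U))
(S + x(K))² = (413 + 2*(9/2)*(-9 + 9/2))² = (413 + 2*(9/2)*(-9/2))² = (413 - 81/2)² = (745/2)² = 555025/4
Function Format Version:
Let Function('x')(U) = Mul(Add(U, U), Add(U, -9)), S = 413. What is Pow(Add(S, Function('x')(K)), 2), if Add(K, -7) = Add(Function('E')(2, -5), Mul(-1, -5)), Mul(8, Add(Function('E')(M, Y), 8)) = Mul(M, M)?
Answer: Rational(555025, 4) ≈ 1.3876e+5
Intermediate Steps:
Function('E')(M, Y) = Add(-8, Mul(Rational(1, 8), Pow(M, 2))) (Function('E')(M, Y) = Add(-8, Mul(Rational(1, 8), Mul(M, M))) = Add(-8, Mul(Rational(1, 8), Pow(M, 2))))
K = Rational(9, 2) (K = Add(7, Add(Add(-8, Mul(Rational(1, 8), Pow(2, 2))), Mul(-1, -5))) = Add(7, Add(Add(-8, Mul(Rational(1, 8), 4)), 5)) = Add(7, Add(Add(-8, Rational(1, 2)), 5)) = Add(7, Add(Rational(-15, 2), 5)) = Add(7, Rational(-5, 2)) = Rational(9, 2) ≈ 4.5000)
Function('x')(U) = Mul(2, U, Add(-9, U)) (Function('x')(U) = Mul(Mul(2, U), Add(-9, U)) = Mul(2, U, Add(-9, U)))
Pow(Add(S, Function('x')(K)), 2) = Pow(Add(413, Mul(2, Rational(9, 2), Add(-9, Rational(9, 2)))), 2) = Pow(Add(413, Mul(2, Rational(9, 2), Rational(-9, 2))), 2) = Pow(Add(413, Rational(-81, 2)), 2) = Pow(Rational(745, 2), 2) = Rational(555025, 4)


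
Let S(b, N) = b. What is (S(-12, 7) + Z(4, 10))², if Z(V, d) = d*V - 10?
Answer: 324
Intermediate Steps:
Z(V, d) = -10 + V*d (Z(V, d) = V*d - 10 = -10 + V*d)
(S(-12, 7) + Z(4, 10))² = (-12 + (-10 + 4*10))² = (-12 + (-10 + 40))² = (-12 + 30)² = 18² = 324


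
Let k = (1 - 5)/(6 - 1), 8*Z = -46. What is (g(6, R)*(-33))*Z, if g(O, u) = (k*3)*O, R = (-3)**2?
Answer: -13662/5 ≈ -2732.4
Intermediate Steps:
Z = -23/4 (Z = (1/8)*(-46) = -23/4 ≈ -5.7500)
k = -4/5 ≈ -0.80000
R = 9
g(O, u) = -12*O/5 (g(O, u) = (-4/5*3)*O = -12*O/5)
(g(6, R)*(-33))*Z = (-12/5*6*(-33))*(-23/4) = -72/5*(-33)*(-23/4) = (2376/5)*(-23/4) = -13662/5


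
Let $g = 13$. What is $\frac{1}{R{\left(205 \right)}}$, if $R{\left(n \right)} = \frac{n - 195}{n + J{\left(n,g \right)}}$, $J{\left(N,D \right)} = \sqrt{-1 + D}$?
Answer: $\frac{41}{2} + \frac{\sqrt{3}}{5} \approx 20.846$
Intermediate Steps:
$R{\left(n \right)} = \frac{-195 + n}{n + 2 \sqrt{3}}$ ($R{\left(n \right)} = \frac{n - 195}{n + \sqrt{-1 + 13}} = \frac{-195 + n}{n + \sqrt{12}} = \frac{-195 + n}{n + 2 \sqrt{3}}$)
$\frac{1}{R{\left(205 \right)}} = \frac{1}{\frac{1}{205 + 2 \sqrt{3}} \left(-195 + 205\right)} = \frac{1}{\frac{1}{205 + 2 \sqrt{3}} \cdot 10} = \frac{1}{10 \frac{1}{205 + 2 \sqrt{3}}} = \frac{41}{2} + \frac{\sqrt{3}}{5}$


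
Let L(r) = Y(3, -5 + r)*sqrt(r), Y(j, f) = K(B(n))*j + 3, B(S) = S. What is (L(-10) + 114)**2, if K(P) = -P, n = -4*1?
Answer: 10746 + 3420*I*sqrt(10) ≈ 10746.0 + 10815.0*I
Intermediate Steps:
n = -4
Y(j, f) = 3 + 4*j (Y(j, f) = (-1*(-4))*j + 3 = 4*j + 3 = 3 + 4*j)
L(r) = 15*sqrt(r) (L(r) = (3 + 4*3)*sqrt(r) = (3 + 12)*sqrt(r) = 15*sqrt(r))
(L(-10) + 114)**2 = (15*sqrt(-10) + 114)**2 = (15*(I*sqrt(10)) + 114)**2 = (15*I*sqrt(10) + 114)**2 = (114 + 15*I*sqrt(10))**2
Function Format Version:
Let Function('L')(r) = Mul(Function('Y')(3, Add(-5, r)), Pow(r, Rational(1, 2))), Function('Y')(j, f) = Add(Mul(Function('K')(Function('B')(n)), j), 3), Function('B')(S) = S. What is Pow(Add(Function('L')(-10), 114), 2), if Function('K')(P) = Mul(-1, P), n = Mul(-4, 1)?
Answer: Add(10746, Mul(3420, I, Pow(10, Rational(1, 2)))) ≈ Add(10746., Mul(10815., I))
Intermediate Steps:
n = -4
Function('Y')(j, f) = Add(3, Mul(4, j)) (Function('Y')(j, f) = Add(Mul(Mul(-1, -4), j), 3) = Add(Mul(4, j), 3) = Add(3, Mul(4, j)))
Function('L')(r) = Mul(15, Pow(r, Rational(1, 2))) (Function('L')(r) = Mul(Add(3, Mul(4, 3)), Pow(r, Rational(1, 2))) = Mul(Add(3, 12), Pow(r, Rational(1, 2))) = Mul(15, Pow(r, Rational(1, 2))))
Pow(Add(Function('L')(-10), 114), 2) = Pow(Add(Mul(15, Pow(-10, Rational(1, 2))), 114), 2) = Pow(Add(Mul(15, Mul(I, Pow(10, Rational(1, 2)))), 114), 2) = Pow(Add(Mul(15, I, Pow(10, Rational(1, 2))), 114), 2) = Pow(Add(114, Mul(15, I, Pow(10, Rational(1, 2)))), 2)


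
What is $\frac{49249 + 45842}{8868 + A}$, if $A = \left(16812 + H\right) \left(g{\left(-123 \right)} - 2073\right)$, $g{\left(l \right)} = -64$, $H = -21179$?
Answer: $\frac{95091}{9341147} \approx 0.01018$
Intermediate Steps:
$A = 9332279$ ($A = \left(16812 - 21179\right) \left(-64 - 2073\right) = \left(-4367\right) \left(-2137\right) = 9332279$)
$\frac{49249 + 45842}{8868 + A} = \frac{49249 + 45842}{8868 + 9332279} = \frac{95091}{9341147}$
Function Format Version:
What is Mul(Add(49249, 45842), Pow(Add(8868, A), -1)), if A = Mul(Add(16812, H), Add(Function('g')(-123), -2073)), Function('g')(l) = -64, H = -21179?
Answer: Rational(95091, 9341147) ≈ 0.010180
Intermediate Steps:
A = 9332279 (A = Mul(Add(16812, -21179), Add(-64, -2073)) = Mul(-4367, -2137) = 9332279)
Mul(Add(49249, 45842), Pow(Add(8868, A), -1)) = Mul(Add(49249, 45842), Pow(Add(8868, 9332279), -1)) = Mul(95091, Pow(9341147, -1)) = Mul(95091, Rational(1, 9341147)) = Rational(95091, 9341147)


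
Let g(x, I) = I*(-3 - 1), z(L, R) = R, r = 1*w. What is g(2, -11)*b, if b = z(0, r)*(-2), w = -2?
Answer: 176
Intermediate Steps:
r = -2 (r = 1*(-2) = -2)
g(x, I) = -4*I (g(x, I) = I*(-4) = -4*I)
b = 4 (b = -2*(-2) = 4)
g(2, -11)*b = -4*(-11)*4 = 44*4 = 176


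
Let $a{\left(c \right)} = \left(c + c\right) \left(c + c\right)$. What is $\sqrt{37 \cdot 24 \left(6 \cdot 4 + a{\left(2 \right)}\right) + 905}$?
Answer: $5 \sqrt{1457} \approx 190.85$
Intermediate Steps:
$a{\left(c \right)} = 4 c^{2}$ ($a{\left(c \right)} = 2 c 2 c = 4 c^{2}$)
$\sqrt{37 \cdot 24 \left(6 \cdot 4 + a{\left(2 \right)}\right) + 905} = \sqrt{37 \cdot 24 \left(6 \cdot 4 + 4 \cdot 2^{2}\right) + 905} = \sqrt{888 \left(24 + 4 \cdot 4\right) + 905} = \sqrt{888 \left(24 + 16\right) + 905} = \sqrt{888 \cdot 40 + 905} = \sqrt{35520 + 905} = \sqrt{36425} = 5 \sqrt{1457}$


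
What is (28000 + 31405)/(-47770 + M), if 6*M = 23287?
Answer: -356430/263333 ≈ -1.3535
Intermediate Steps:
M = 23287/6 (M = (⅙)*23287 = 23287/6 ≈ 3881.2)
(28000 + 31405)/(-47770 + M) = (28000 + 31405)/(-47770 + 23287/6) = 59405/(-263333/6) = 59405*(-6/263333) = -356430/263333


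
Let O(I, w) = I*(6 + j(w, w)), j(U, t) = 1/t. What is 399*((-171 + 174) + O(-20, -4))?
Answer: -44688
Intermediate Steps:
O(I, w) = I*(6 + 1/w)
399*((-171 + 174) + O(-20, -4)) = 399*((-171 + 174) + (6*(-20) - 20/(-4))) = 399*(3 + (-120 - 20*(-¼))) = 399*(3 + (-120 + 5)) = 399*(3 - 115) = 399*(-112) = -44688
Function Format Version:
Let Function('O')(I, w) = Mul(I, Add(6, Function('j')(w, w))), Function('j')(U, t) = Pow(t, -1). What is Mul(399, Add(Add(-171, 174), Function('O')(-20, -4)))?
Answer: -44688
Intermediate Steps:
Function('O')(I, w) = Mul(I, Add(6, Pow(w, -1)))
Mul(399, Add(Add(-171, 174), Function('O')(-20, -4))) = Mul(399, Add(Add(-171, 174), Add(Mul(6, -20), Mul(-20, Pow(-4, -1))))) = Mul(399, Add(3, Add(-120, Mul(-20, Rational(-1, 4))))) = Mul(399, Add(3, Add(-120, 5))) = Mul(399, Add(3, -115)) = Mul(399, -112) = -44688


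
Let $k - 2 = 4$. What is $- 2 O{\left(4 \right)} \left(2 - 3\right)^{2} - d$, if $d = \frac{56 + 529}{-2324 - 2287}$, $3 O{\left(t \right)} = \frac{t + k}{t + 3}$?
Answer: $- \frac{26645}{32277} \approx -0.82551$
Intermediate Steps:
$k = 6$ ($k = 2 + 4 = 6$)
$O{\left(t \right)} = \frac{6 + t}{3 \left(3 + t\right)}$ ($O{\left(t \right)} = \frac{\left(t + 6\right) \frac{1}{t + 3}}{3} = \frac{\left(6 + t\right) \frac{1}{3 + t}}{3} = \frac{\frac{1}{3 + t} \left(6 + t\right)}{3} = \frac{6 + t}{3 \left(3 + t\right)}$)
$d = - \frac{195}{1537}$ ($d = \frac{585}{-4611} = 585 \left(- \frac{1}{4611}\right) = - \frac{195}{1537} \approx -0.12687$)
$- 2 O{\left(4 \right)} \left(2 - 3\right)^{2} - d = - 2 \frac{6 + 4}{3 \left(3 + 4\right)} \left(2 - 3\right)^{2} - - \frac{195}{1537} = - 2 \cdot \frac{1}{3} \cdot \frac{1}{7} \cdot 10 \left(-1\right)^{2} + \frac{195}{1537} = - 2 \cdot \frac{1}{3} \cdot \frac{1}{7} \cdot 10 \cdot 1 + \frac{195}{1537} = \left(-2\right) \frac{10}{21} \cdot 1 + \frac{195}{1537} = \left(- \frac{20}{21}\right) 1 + \frac{195}{1537} = - \frac{20}{21} + \frac{195}{1537} = - \frac{26645}{32277}$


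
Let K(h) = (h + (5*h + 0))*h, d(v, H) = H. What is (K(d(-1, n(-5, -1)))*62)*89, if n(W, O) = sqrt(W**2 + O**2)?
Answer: 860808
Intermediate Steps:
n(W, O) = sqrt(O**2 + W**2)
K(h) = 6*h**2 (K(h) = (h + 5*h)*h = (6*h)*h = 6*h**2)
(K(d(-1, n(-5, -1)))*62)*89 = ((6*(sqrt((-1)**2 + (-5)**2))**2)*62)*89 = ((6*(sqrt(1 + 25))**2)*62)*89 = ((6*(sqrt(26))**2)*62)*89 = ((6*26)*62)*89 = (156*62)*89 = 9672*89 = 860808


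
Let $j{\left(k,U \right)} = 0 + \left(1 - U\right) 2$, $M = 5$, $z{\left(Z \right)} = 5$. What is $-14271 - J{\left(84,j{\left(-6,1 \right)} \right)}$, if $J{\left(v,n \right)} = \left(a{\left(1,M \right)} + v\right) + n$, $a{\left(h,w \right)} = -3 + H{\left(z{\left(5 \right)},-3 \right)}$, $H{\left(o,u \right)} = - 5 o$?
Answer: $-14327$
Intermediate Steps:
$a{\left(h,w \right)} = -28$ ($a{\left(h,w \right)} = -3 - 25 = -28$)
$j{\left(k,U \right)} = 2 - 2 U$ ($j{\left(k,U \right)} = 0 - \left(-2 + 2 U\right) = 2 - 2 U$)
$J{\left(v,n \right)} = -28 + n + v$ ($J{\left(v,n \right)} = \left(-28 + v\right) + n = -28 + n + v$)
$-14271 - J{\left(84,j{\left(-6,1 \right)} \right)} = -14271 - \left(-28 + \left(2 - 2\right) + 84\right) = -14271 - \left(-28 + 0 + 84\right) = -14271 - 56 = -14327$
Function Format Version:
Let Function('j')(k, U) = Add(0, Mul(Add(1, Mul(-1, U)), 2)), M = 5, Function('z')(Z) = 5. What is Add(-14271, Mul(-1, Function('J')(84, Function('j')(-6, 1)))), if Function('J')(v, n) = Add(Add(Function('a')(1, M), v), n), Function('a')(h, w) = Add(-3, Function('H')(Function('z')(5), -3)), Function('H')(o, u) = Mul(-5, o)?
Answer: -14327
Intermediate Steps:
Function('a')(h, w) = -28 (Function('a')(h, w) = Add(-3, Mul(-5, 5)) = Add(-3, -25) = -28)
Function('j')(k, U) = Add(2, Mul(-2, U)) (Function('j')(k, U) = Add(0, Add(2, Mul(-2, U))) = Add(2, Mul(-2, U)))
Function('J')(v, n) = Add(-28, n, v) (Function('J')(v, n) = Add(Add(-28, v), n) = Add(-28, n, v))
Add(-14271, Mul(-1, Function('J')(84, Function('j')(-6, 1)))) = Add(-14271, Mul(-1, Add(-28, Add(2, Mul(-2, 1)), 84))) = Add(-14271, Mul(-1, Add(-28, Add(2, -2), 84))) = Add(-14271, Mul(-1, Add(-28, 0, 84))) = Add(-14271, Mul(-1, 56)) = Add(-14271, -56) = -14327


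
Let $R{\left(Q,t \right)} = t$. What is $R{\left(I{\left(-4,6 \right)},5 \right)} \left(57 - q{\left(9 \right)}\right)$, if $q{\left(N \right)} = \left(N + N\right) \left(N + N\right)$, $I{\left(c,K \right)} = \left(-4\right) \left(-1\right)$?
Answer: $-1335$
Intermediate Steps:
$I{\left(c,K \right)} = 4$
$q{\left(N \right)} = 4 N^{2}$ ($q{\left(N \right)} = 2 N 2 N = 4 N^{2}$)
$R{\left(I{\left(-4,6 \right)},5 \right)} \left(57 - q{\left(9 \right)}\right) = 5 \left(57 - 4 \cdot 9^{2}\right) = 5 \left(57 - 4 \cdot 81\right) = 5 \left(57 - 324\right) = 5 \left(-267\right) = -1335$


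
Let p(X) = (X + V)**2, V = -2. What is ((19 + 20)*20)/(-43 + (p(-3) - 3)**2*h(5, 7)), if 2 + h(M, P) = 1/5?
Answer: -3900/4571 ≈ -0.85320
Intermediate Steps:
h(M, P) = -9/5 (h(M, P) = -2 + 1/5 = -9/5)
p(X) = (-2 + X)**2 (p(X) = (X - 2)**2 = (-2 + X)**2)
((19 + 20)*20)/(-43 + (p(-3) - 3)**2*h(5, 7)) = ((19 + 20)*20)/(-43 + ((-2 - 3)**2 - 3)**2*(-9/5)) = (39*20)/(-43 + ((-5)**2 - 3)**2*(-9/5)) = 780/(-43 + (25 - 3)**2*(-9/5)) = 780/(-43 + 22**2*(-9/5)) = 780/(-43 + 484*(-9/5)) = 780/(-43 - 4356/5) = 780/(-4571/5) = 780*(-5/4571) = -3900/4571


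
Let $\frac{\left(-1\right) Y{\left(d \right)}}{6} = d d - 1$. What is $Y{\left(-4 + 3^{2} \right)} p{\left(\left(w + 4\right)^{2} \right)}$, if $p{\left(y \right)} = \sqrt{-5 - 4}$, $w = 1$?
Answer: $- 432 i \approx - 432.0 i$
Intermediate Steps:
$p{\left(y \right)} = 3 i$ ($p{\left(y \right)} = \sqrt{-9} = 3 i$)
$Y{\left(d \right)} = 6 - 6 d^{2}$ ($Y{\left(d \right)} = - 6 \left(d d - 1\right) = - 6 \left(d^{2} - 1\right) = - 6 \left(-1 + d^{2}\right) = 6 - 6 d^{2}$)
$Y{\left(-4 + 3^{2} \right)} p{\left(\left(w + 4\right)^{2} \right)} = \left(6 - 6 \left(-4 + 3^{2}\right)^{2}\right) 3 i = \left(6 - 6 \left(-4 + 9\right)^{2}\right) 3 i = \left(6 - 6 \cdot 5^{2}\right) 3 i = \left(6 - 150\right) 3 i = - 144 \cdot 3 i = - 432 i$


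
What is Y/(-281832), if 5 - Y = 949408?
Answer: 949403/281832 ≈ 3.3687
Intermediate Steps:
Y = -949403 (Y = 5 - 1*949408 = 5 - 949408 = -949403)
Y/(-281832) = -949403/(-281832) = -949403*(-1/281832) = 949403/281832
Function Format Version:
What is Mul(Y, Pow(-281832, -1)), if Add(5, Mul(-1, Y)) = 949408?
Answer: Rational(949403, 281832) ≈ 3.3687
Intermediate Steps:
Y = -949403 (Y = Add(5, Mul(-1, 949408)) = Add(5, -949408) = -949403)
Mul(Y, Pow(-281832, -1)) = Mul(-949403, Pow(-281832, -1)) = Mul(-949403, Rational(-1, 281832)) = Rational(949403, 281832)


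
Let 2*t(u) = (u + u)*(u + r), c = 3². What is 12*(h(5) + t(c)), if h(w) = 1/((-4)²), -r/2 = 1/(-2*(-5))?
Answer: 19023/20 ≈ 951.15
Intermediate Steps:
c = 9
r = -⅕ (r = -2/((-2*(-5))) = -2/10 = -2*⅒ = -⅕ ≈ -0.20000)
t(u) = u*(-⅕ + u) (t(u) = ((u + u)*(u - ⅕))/2 = ((2*u)*(-⅕ + u))/2 = (2*u*(-⅕ + u))/2 = u*(-⅕ + u))
h(w) = 1/16
12*(h(5) + t(c)) = 12*(1/16 + 9*(-⅕ + 9)) = 12*(1/16 + 9*(44/5)) = 12*(1/16 + 396/5) = 12*(6341/80) = 19023/20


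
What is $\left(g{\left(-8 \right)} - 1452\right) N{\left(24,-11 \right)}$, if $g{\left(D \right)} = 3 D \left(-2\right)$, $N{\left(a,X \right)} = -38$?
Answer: $53352$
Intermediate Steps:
$g{\left(D \right)} = - 6 D$
$\left(g{\left(-8 \right)} - 1452\right) N{\left(24,-11 \right)} = \left(\left(-6\right) \left(-8\right) - 1452\right) \left(-38\right) = \left(48 - 1452\right) \left(-38\right) = \left(-1404\right) \left(-38\right) = 53352$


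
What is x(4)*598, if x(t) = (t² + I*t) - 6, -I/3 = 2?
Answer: -8372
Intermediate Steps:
I = -6 (I = -3*2 = -6)
x(t) = -6 + t² - 6*t (x(t) = (t² - 6*t) - 6 = -6 + t² - 6*t)
x(4)*598 = (-6 + 4² - 6*4)*598 = (-6 + 16 - 24)*598 = -14*598 = -8372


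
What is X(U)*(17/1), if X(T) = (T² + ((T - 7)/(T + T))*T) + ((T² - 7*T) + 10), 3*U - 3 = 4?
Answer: 340/9 ≈ 37.778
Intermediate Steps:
U = 7/3 (U = 1 + (⅓)*4 = 1 + 4/3 = 7/3 ≈ 2.3333)
X(T) = 13/2 + 2*T² - 13*T/2 (X(T) = (T² + ((-7 + T)/((2*T)))*T) + (10 + T² - 7*T) = (T² + ((-7 + T)*(1/(2*T)))*T) + (10 + T² - 7*T) = (T² + ((-7 + T)/(2*T))*T) + (10 + T² - 7*T) = (T² + (-7/2 + T/2)) + (10 + T² - 7*T) = (-7/2 + T² + T/2) + (10 + T² - 7*T) = 13/2 + 2*T² - 13*T/2)
X(U)*(17/1) = (13/2 + 2*(7/3)² - 13/2*7/3)*(17/1) = (13/2 + 2*(49/9) - 91/6)*(17*1) = (13/2 + 98/9 - 91/6)*17 = (20/9)*17 = 340/9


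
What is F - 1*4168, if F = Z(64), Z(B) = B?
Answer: -4104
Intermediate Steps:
F = 64
F - 1*4168 = 64 - 1*4168 = 64 - 4168 = -4104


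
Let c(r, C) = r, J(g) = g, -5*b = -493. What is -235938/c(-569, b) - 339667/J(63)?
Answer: -178406429/35847 ≈ -4976.9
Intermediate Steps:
b = 493/5 (b = -⅕*(-493) = 493/5 ≈ 98.600)
-235938/c(-569, b) - 339667/J(63) = -235938/(-569) - 339667/63 = -235938*(-1/569) - 339667*1/63 = 235938/569 - 339667/63 = -178406429/35847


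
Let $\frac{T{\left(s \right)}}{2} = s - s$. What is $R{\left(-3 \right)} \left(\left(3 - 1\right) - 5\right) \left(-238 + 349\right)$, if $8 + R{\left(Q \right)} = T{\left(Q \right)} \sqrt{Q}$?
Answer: $2664$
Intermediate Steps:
$T{\left(s \right)} = 0$ ($T{\left(s \right)} = 2 \left(s - s\right) = 2 \cdot 0 = 0$)
$R{\left(Q \right)} = -8$ ($R{\left(Q \right)} = -8 + 0 \sqrt{Q} = -8 + 0 = -8$)
$R{\left(-3 \right)} \left(\left(3 - 1\right) - 5\right) \left(-238 + 349\right) = - 8 \left(\left(3 - 1\right) - 5\right) \left(-238 + 349\right) = - 8 \left(2 - 5\right) 111 = \left(-8\right) \left(-3\right) 111 = 24 \cdot 111 = 2664$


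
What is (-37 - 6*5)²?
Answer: 4489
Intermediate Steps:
(-37 - 6*5)² = (-37 - 30)² = (-67)² = 4489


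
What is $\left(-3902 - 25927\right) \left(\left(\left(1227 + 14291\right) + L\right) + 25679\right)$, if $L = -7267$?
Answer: $-1012097970$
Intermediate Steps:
$\left(-3902 - 25927\right) \left(\left(\left(1227 + 14291\right) + L\right) + 25679\right) = \left(-3902 - 25927\right) \left(\left(\left(1227 + 14291\right) - 7267\right) + 25679\right) = - 29829 \left(\left(15518 - 7267\right) + 25679\right) = - 29829 \left(8251 + 25679\right) = \left(-29829\right) 33930 = -1012097970$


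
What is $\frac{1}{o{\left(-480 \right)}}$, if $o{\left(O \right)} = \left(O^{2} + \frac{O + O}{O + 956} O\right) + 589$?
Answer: $\frac{119}{27602891} \approx 4.3111 \cdot 10^{-6}$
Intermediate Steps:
$o{\left(O \right)} = 589 + O^{2} + \frac{2 O^{2}}{956 + O}$ ($o{\left(O \right)} = \left(O^{2} + \frac{2 O}{956 + O} O\right) + 589 = \left(O^{2} + \frac{2 O^{2}}{956 + O}\right) + 589 = 589 + O^{2} + \frac{2 O^{2}}{956 + O}$)
$\frac{1}{o{\left(-480 \right)}} = \frac{1}{\frac{1}{956 - 480} \left(563084 + \left(-480\right)^{3} + 589 \left(-480\right) + 958 \left(-480\right)^{2}\right)} = \frac{1}{\frac{1}{476} \left(563084 - 110592000 - 282720 + 958 \cdot 230400\right)} = \frac{1}{\frac{1}{476} \left(563084 - 110592000 - 282720 + 220723200\right)} = \frac{1}{\frac{1}{476} \cdot 110411564} = \frac{1}{\frac{27602891}{119}} = \frac{119}{27602891}$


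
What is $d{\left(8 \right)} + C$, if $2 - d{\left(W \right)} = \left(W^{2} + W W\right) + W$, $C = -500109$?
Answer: $-500243$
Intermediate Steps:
$d{\left(W \right)} = 2 - W - 2 W^{2}$ ($d{\left(W \right)} = 2 - \left(\left(W^{2} + W W\right) + W\right) = 2 - \left(\left(W^{2} + W^{2}\right) + W\right) = 2 - \left(2 W^{2} + W\right) = 2 - \left(W + 2 W^{2}\right) = 2 - W - 2 W^{2}$)
$d{\left(8 \right)} + C = \left(2 - 8 - 2 \cdot 8^{2}\right) - 500109 = \left(2 - 8 - 128\right) - 500109 = -134 - 500109 = -500243$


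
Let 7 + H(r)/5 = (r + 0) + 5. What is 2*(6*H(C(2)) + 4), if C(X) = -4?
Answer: -352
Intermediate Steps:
H(r) = -10 + 5*r (H(r) = -35 + 5*((r + 0) + 5) = -35 + 5*(r + 5) = -35 + 5*(5 + r) = -35 + (25 + 5*r) = -10 + 5*r)
2*(6*H(C(2)) + 4) = 2*(6*(-10 + 5*(-4)) + 4) = 2*(6*(-10 - 20) + 4) = 2*(6*(-30) + 4) = 2*(-180 + 4) = 2*(-176) = -352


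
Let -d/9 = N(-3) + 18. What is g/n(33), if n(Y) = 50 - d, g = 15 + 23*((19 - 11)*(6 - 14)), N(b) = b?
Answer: -1457/185 ≈ -7.8757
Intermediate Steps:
g = -1457 (g = 15 + 23*(8*(-8)) = 15 + 23*(-64) = 15 - 1472 = -1457)
d = -135 (d = -9*(-3 + 18) = -9*15 = -135)
n(Y) = 185 (n(Y) = 50 - 1*(-135) = 50 + 135 = 185)
g/n(33) = -1457/185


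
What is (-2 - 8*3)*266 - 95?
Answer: -7011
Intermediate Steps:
(-2 - 8*3)*266 - 95 = (-2 - 24)*266 - 95 = -26*266 - 95 = -6916 - 95 = -7011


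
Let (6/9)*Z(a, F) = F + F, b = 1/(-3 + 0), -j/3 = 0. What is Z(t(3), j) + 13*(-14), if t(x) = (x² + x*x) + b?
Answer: -182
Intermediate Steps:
j = 0 (j = -3*0 = 0)
b = -⅓ (b = 1/(-3) = -⅓ ≈ -0.33333)
t(x) = -⅓ + 2*x² (t(x) = (x² + x*x) - ⅓ = (x² + x²) - ⅓ = 2*x² - ⅓ = -⅓ + 2*x²)
Z(a, F) = 3*F (Z(a, F) = 3*(F + F)/2 = 3*(2*F)/2 = 3*F)
Z(t(3), j) + 13*(-14) = 3*0 + 13*(-14) = 0 - 182 = -182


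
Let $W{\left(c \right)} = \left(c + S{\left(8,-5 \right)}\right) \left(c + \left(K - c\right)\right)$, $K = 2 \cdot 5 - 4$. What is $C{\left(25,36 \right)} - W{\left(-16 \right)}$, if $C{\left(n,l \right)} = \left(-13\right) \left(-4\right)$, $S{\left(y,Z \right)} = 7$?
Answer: $106$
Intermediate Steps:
$K = 6$ ($K = 10 - 4 = 6$)
$C{\left(n,l \right)} = 52$
$W{\left(c \right)} = 42 + 6 c$ ($W{\left(c \right)} = \left(c + 7\right) \left(c - \left(-6 + c\right)\right) = \left(7 + c\right) 6 = 42 + 6 c$)
$C{\left(25,36 \right)} - W{\left(-16 \right)} = 52 - \left(42 + 6 \left(-16\right)\right) = 52 - \left(42 - 96\right) = 52 - -54 = 52 + 54 = 106$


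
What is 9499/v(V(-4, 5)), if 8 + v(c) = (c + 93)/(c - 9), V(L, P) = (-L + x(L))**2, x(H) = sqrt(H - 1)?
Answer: 9499*(I - 4*sqrt(5))/(4*(7*sqrt(5) + 11*I)) ≈ -837.0 + 739.93*I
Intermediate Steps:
x(H) = sqrt(-1 + H)
V(L, P) = (sqrt(-1 + L) - L)**2 (V(L, P) = (-L + sqrt(-1 + L))**2 = (sqrt(-1 + L) - L)**2)
v(c) = -8 + (93 + c)/(-9 + c) (v(c) = -8 + (c + 93)/(c - 9) = -8 + (93 + c)/(-9 + c))
9499/v(V(-4, 5)) = 9499/(((165 - 7*(-4 - sqrt(-1 - 4))**2)/(-9 + (-4 - sqrt(-1 - 4))**2))) = 9499/(((165 - 7*(-4 - sqrt(-5))**2)/(-9 + (-4 - sqrt(-5))**2))) = 9499/(((165 - 7*(-4 - I*sqrt(5))**2)/(-9 + (-4 - I*sqrt(5))**2))) = 9499*((-9 + (-4 - I*sqrt(5))**2)/(165 - 7*(-4 - I*sqrt(5))**2)) = 9499*(-9 + (-4 - I*sqrt(5))**2)/(165 - 7*(-4 - I*sqrt(5))**2)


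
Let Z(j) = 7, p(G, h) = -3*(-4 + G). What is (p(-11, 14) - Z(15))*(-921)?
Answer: -34998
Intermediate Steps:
p(G, h) = 12 - 3*G
(p(-11, 14) - Z(15))*(-921) = ((12 - 3*(-11)) - 1*7)*(-921) = ((12 + 33) - 7)*(-921) = (45 - 7)*(-921) = 38*(-921) = -34998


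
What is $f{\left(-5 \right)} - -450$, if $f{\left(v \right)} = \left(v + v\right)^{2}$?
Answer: $550$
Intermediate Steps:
$f{\left(v \right)} = 4 v^{2}$ ($f{\left(v \right)} = \left(2 v\right)^{2} = 4 v^{2}$)
$f{\left(-5 \right)} - -450 = 4 \left(-5\right)^{2} - -450 = 4 \cdot 25 + 450 = 100 + 450 = 550$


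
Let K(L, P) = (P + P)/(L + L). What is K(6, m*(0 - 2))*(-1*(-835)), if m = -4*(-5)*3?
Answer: -16700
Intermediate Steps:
m = 60 (m = 20*3 = 60)
K(L, P) = P/L (K(L, P) = (2*P)/((2*L)) = (2*P)*(1/(2*L)) = P/L)
K(6, m*(0 - 2))*(-1*(-835)) = ((60*(0 - 2))/6)*(-1*(-835)) = ((60*(-2))*(1/6))*835 = -120*1/6*835 = -20*835 = -16700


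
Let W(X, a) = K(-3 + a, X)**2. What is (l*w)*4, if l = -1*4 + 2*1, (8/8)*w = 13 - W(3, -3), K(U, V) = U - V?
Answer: 544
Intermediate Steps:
W(X, a) = (-3 + a - X)**2 (W(X, a) = ((-3 + a) - X)**2 = (-3 + a - X)**2)
w = -68 (w = 13 - (3 + 3 - 1*(-3))**2 = 13 - (3 + 3 + 3)**2 = 13 - 1*9**2 = 13 - 1*81 = 13 - 81 = -68)
l = -2 (l = -4 + 2 = -2)
(l*w)*4 = -2*(-68)*4 = 136*4 = 544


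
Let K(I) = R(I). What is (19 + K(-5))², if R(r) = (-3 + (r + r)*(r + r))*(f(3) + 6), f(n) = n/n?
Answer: 487204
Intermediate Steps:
f(n) = 1
R(r) = -21 + 28*r² (R(r) = (-3 + (r + r)*(r + r))*(1 + 6) = (-3 + (2*r)*(2*r))*7 = (-3 + 4*r²)*7 = -21 + 28*r²)
K(I) = -21 + 28*I²
(19 + K(-5))² = (19 + (-21 + 28*(-5)²))² = (19 + (-21 + 28*25))² = (19 + (-21 + 700))² = (19 + 679)² = 698² = 487204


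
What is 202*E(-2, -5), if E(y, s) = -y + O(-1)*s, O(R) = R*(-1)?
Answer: -606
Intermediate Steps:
O(R) = -R
E(y, s) = s - y (E(y, s) = -y + (-1*(-1))*s = -y + 1*s = -y + s = s - y)
202*E(-2, -5) = 202*(-5 - 1*(-2)) = 202*(-5 + 2) = 202*(-3) = -606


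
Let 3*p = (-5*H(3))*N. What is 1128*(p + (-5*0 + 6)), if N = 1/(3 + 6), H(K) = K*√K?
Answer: 6768 - 1880*√3/3 ≈ 5682.6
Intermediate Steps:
H(K) = K^(3/2)
N = ⅑ (N = 1/9 = ⅑ ≈ 0.11111)
p = -5*√3/9 (p = (-15*√3*(⅑))/3 = (-5*√3/3)/3 = -5*√3/9 ≈ -0.96225)
1128*(p + (-5*0 + 6)) = 1128*(-5*√3/9 + (-5*0 + 6)) = 1128*(-5*√3/9 + (0 + 6)) = 1128*(-5*√3/9 + 6) = 1128*(6 - 5*√3/9) = 6768 - 1880*√3/3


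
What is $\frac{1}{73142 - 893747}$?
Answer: $- \frac{1}{820605} \approx -1.2186 \cdot 10^{-6}$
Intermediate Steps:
$\frac{1}{73142 - 893747} = \frac{1}{-820605} = - \frac{1}{820605}$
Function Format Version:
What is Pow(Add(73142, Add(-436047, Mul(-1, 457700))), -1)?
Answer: Rational(-1, 820605) ≈ -1.2186e-6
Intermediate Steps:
Pow(Add(73142, Add(-436047, Mul(-1, 457700))), -1) = Pow(Add(73142, Add(-436047, -457700)), -1) = Pow(Add(73142, -893747), -1) = Pow(-820605, -1) = Rational(-1, 820605)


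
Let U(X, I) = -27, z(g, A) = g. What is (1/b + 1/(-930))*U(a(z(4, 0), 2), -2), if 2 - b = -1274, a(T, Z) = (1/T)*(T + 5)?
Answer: 1557/197780 ≈ 0.0078724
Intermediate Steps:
a(T, Z) = (5 + T)/T
b = 1276 (b = 2 - 1*(-1274) = 2 + 1274 = 1276)
(1/b + 1/(-930))*U(a(z(4, 0), 2), -2) = (1/1276 + 1/(-930))*(-27) = (1/1276 - 1/930)*(-27) = -173/593340*(-27) = 1557/197780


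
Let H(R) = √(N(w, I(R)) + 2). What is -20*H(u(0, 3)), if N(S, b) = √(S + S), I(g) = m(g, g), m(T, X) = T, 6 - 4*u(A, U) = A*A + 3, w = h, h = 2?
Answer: -40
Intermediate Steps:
w = 2
u(A, U) = ¾ - A²/4 (u(A, U) = 3/2 - (A*A + 3)/4 = 3/2 - (A² + 3)/4 = 3/2 - (3 + A²)/4 = 3/2 + (-¾ - A²/4) = ¾ - A²/4)
I(g) = g
N(S, b) = √2*√S (N(S, b) = √(2*S) = √2*√S)
H(R) = 2 (H(R) = √(√2*√2 + 2) = √(2 + 2) = √4 = 2)
-20*H(u(0, 3)) = -20*2 = -40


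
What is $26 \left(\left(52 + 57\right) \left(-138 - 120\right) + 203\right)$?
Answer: $-725894$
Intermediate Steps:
$26 \left(\left(52 + 57\right) \left(-138 - 120\right) + 203\right) = 26 \left(109 \left(-258\right) + 203\right) = 26 \left(-28122 + 203\right) = 26 \left(-27919\right) = -725894$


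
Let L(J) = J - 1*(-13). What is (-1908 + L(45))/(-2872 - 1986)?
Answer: 925/2429 ≈ 0.38082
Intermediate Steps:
L(J) = 13 + J (L(J) = J + 13 = 13 + J)
(-1908 + L(45))/(-2872 - 1986) = (-1908 + (13 + 45))/(-2872 - 1986) = (-1908 + 58)/(-4858) = -1850*(-1/4858) = 925/2429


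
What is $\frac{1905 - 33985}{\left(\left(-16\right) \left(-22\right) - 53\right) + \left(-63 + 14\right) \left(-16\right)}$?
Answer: $- \frac{32080}{1083} \approx -29.621$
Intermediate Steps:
$\frac{1905 - 33985}{\left(\left(-16\right) \left(-22\right) - 53\right) + \left(-63 + 14\right) \left(-16\right)} = - \frac{32080}{\left(352 - 53\right) - -784} = - \frac{32080}{299 + 784} = - \frac{32080}{1083}$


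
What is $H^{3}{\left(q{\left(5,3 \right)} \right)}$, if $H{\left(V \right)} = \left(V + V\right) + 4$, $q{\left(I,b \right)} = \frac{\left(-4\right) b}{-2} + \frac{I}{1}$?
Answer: $17576$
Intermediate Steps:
$q{\left(I,b \right)} = I + 2 b$ ($q{\left(I,b \right)} = - 4 b \left(- \frac{1}{2}\right) + I 1 = 2 b + I = I + 2 b$)
$H{\left(V \right)} = 4 + 2 V$ ($H{\left(V \right)} = 2 V + 4 = 4 + 2 V$)
$H^{3}{\left(q{\left(5,3 \right)} \right)} = \left(4 + 2 \left(5 + 2 \cdot 3\right)\right)^{3} = \left(4 + 2 \left(5 + 6\right)\right)^{3} = \left(4 + 2 \cdot 11\right)^{3} = \left(4 + 22\right)^{3} = 26^{3} = 17576$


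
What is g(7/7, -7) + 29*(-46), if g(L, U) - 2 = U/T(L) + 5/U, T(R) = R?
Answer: -9378/7 ≈ -1339.7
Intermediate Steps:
g(L, U) = 2 + 5/U + U/L (g(L, U) = 2 + (U/L + 5/U) = 2 + (5/U + U/L) = 2 + 5/U + U/L)
g(7/7, -7) + 29*(-46) = (2 + 5/(-7) - 7/1) + 29*(-46) = (2 + 5*(-⅐) - 7/1) - 1334 = (2 - 5/7 - 7/1) - 1334 = (2 - 5/7 - 7*1) - 1334 = (2 - 5/7 - 7) - 1334 = -40/7 - 1334 = -9378/7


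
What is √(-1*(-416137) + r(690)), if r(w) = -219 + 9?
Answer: √415927 ≈ 644.92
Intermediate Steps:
r(w) = -210
√(-1*(-416137) + r(690)) = √(-1*(-416137) - 210) = √(416137 - 210) = √415927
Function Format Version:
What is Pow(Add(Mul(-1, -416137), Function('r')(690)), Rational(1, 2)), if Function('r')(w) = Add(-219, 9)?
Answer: Pow(415927, Rational(1, 2)) ≈ 644.92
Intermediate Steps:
Function('r')(w) = -210
Pow(Add(Mul(-1, -416137), Function('r')(690)), Rational(1, 2)) = Pow(Add(Mul(-1, -416137), -210), Rational(1, 2)) = Pow(Add(416137, -210), Rational(1, 2)) = Pow(415927, Rational(1, 2))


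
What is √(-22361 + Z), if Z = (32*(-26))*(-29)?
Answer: √1767 ≈ 42.036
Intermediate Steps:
Z = 24128 (Z = -832*(-29) = 24128)
√(-22361 + Z) = √(-22361 + 24128) = √1767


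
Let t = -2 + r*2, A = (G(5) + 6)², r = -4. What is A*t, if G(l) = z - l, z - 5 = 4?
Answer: -1000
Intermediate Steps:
z = 9 (z = 5 + 4 = 9)
G(l) = 9 - l
A = 100 (A = ((9 - 1*5) + 6)² = ((9 - 5) + 6)² = (4 + 6)² = 10² = 100)
t = -10 (t = -2 - 4*2 = -2 - 8 = -10)
A*t = 100*(-10) = -1000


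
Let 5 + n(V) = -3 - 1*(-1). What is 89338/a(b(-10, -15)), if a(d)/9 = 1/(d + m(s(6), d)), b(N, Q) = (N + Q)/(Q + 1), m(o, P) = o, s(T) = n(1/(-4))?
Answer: -3260837/63 ≈ -51759.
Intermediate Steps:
n(V) = -7 (n(V) = -5 + (-3 - 1*(-1)) = -5 + (-3 + 1) = -5 - 2 = -7)
s(T) = -7
b(N, Q) = (N + Q)/(1 + Q)
a(d) = 9/(-7 + d) (a(d) = 9/(d - 7) = 9/(-7 + d))
89338/a(b(-10, -15)) = 89338/((9/(-7 + (-10 - 15)/(1 - 15)))) = 89338/((9/(-7 - 25/(-14)))) = 89338/((9/(-7 - 1/14*(-25)))) = 89338/((9/(-7 + 25/14))) = 89338/((9/(-73/14))) = 89338/((9*(-14/73))) = 89338/(-126/73) = 89338*(-73/126) = -3260837/63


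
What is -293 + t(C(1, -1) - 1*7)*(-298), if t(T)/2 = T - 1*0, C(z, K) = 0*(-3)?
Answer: 3879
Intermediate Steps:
C(z, K) = 0
t(T) = 2*T (t(T) = 2*(T - 1*0) = 2*(T + 0) = 2*T)
-293 + t(C(1, -1) - 1*7)*(-298) = -293 + (2*(0 - 1*7))*(-298) = -293 + (2*(0 - 7))*(-298) = -293 + (2*(-7))*(-298) = -293 - 14*(-298) = -293 + 4172 = 3879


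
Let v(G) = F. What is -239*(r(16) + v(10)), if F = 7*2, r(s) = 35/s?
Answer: -61901/16 ≈ -3868.8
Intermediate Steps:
F = 14
v(G) = 14
-239*(r(16) + v(10)) = -239*(35/16 + 14) = -239*259/16 = -61901/16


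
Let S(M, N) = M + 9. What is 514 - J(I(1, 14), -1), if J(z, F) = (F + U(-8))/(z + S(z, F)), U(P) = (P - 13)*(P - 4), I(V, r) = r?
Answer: 18767/37 ≈ 507.22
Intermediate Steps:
S(M, N) = 9 + M
U(P) = (-13 + P)*(-4 + P)
J(z, F) = (252 + F)/(9 + 2*z) (J(z, F) = (F + (52 + (-8)² - 17*(-8)))/(z + (9 + z)) = (F + (52 + 64 + 136))/(9 + 2*z) = (F + 252)/(9 + 2*z) = (252 + F)/(9 + 2*z))
514 - J(I(1, 14), -1) = 514 - (252 - 1)/(9 + 2*14) = 514 - 251/(9 + 28) = 514 - 251/37 = 18767/37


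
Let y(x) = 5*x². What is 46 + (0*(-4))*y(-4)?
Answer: 46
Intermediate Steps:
46 + (0*(-4))*y(-4) = 46 + (0*(-4))*(5*(-4)²) = 46 + 0*(5*16) = 46 + 0*80 = 46 + 0 = 46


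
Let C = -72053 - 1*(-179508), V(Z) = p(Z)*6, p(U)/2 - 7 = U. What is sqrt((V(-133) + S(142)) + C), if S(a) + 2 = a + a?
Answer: 5*sqrt(4249) ≈ 325.92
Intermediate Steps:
p(U) = 14 + 2*U
V(Z) = 84 + 12*Z (V(Z) = (14 + 2*Z)*6 = 84 + 12*Z)
S(a) = -2 + 2*a (S(a) = -2 + (a + a) = -2 + 2*a)
C = 107455 (C = -72053 + 179508 = 107455)
sqrt((V(-133) + S(142)) + C) = sqrt(((84 + 12*(-133)) + (-2 + 2*142)) + 107455) = sqrt(((84 - 1596) + (-2 + 284)) + 107455) = sqrt((-1512 + 282) + 107455) = sqrt(-1230 + 107455) = sqrt(106225) = 5*sqrt(4249)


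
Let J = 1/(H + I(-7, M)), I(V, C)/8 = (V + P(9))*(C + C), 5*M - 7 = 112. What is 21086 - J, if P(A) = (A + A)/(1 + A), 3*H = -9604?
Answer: 8194272707/388612 ≈ 21086.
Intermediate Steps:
M = 119/5 (M = 7/5 + (1/5)*112 = 7/5 + 112/5 = 119/5 ≈ 23.800)
H = -9604/3 (H = (1/3)*(-9604) = -9604/3 ≈ -3201.3)
P(A) = 2*A/(1 + A) (P(A) = (2*A)/(1 + A) = 2*A/(1 + A))
I(V, C) = 16*C*(9/5 + V) (I(V, C) = 8*((V + 2*9/(1 + 9))*(C + C)) = 8*((V + 2*9/10)*(2*C)) = 8*((V + 2*9*(1/10))*(2*C)) = 8*((V + 9/5)*(2*C)) = 8*((9/5 + V)*(2*C)) = 8*(2*C*(9/5 + V)) = 16*C*(9/5 + V))
J = -75/388612 (J = 1/(-9604/3 + (16/5)*(119/5)*(9 + 5*(-7))) = 1/(-9604/3 + (16/5)*(119/5)*(9 - 35)) = 1/(-9604/3 + (16/5)*(119/5)*(-26)) = 1/(-9604/3 - 49504/25) = 1/(-388612/75) = -75/388612 ≈ -0.00019299)
21086 - J = 21086 - 1*(-75/388612) = 21086 + 75/388612 = 8194272707/388612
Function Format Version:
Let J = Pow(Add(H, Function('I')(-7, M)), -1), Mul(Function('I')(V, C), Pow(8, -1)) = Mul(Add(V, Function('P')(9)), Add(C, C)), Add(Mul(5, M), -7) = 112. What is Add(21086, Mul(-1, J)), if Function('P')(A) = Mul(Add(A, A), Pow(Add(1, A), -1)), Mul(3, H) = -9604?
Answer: Rational(8194272707, 388612) ≈ 21086.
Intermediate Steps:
M = Rational(119, 5) (M = Add(Rational(7, 5), Mul(Rational(1, 5), 112)) = Add(Rational(7, 5), Rational(112, 5)) = Rational(119, 5) ≈ 23.800)
H = Rational(-9604, 3) (H = Mul(Rational(1, 3), -9604) = Rational(-9604, 3) ≈ -3201.3)
Function('P')(A) = Mul(2, A, Pow(Add(1, A), -1)) (Function('P')(A) = Mul(Mul(2, A), Pow(Add(1, A), -1)) = Mul(2, A, Pow(Add(1, A), -1)))
Function('I')(V, C) = Mul(16, C, Add(Rational(9, 5), V)) (Function('I')(V, C) = Mul(8, Mul(Add(V, Mul(2, 9, Pow(Add(1, 9), -1))), Add(C, C))) = Mul(8, Mul(Add(V, Mul(2, 9, Pow(10, -1))), Mul(2, C))) = Mul(8, Mul(Add(V, Mul(2, 9, Rational(1, 10))), Mul(2, C))) = Mul(8, Mul(Add(V, Rational(9, 5)), Mul(2, C))) = Mul(8, Mul(Add(Rational(9, 5), V), Mul(2, C))) = Mul(8, Mul(2, C, Add(Rational(9, 5), V))) = Mul(16, C, Add(Rational(9, 5), V)))
J = Rational(-75, 388612) (J = Pow(Add(Rational(-9604, 3), Mul(Rational(16, 5), Rational(119, 5), Add(9, Mul(5, -7)))), -1) = Pow(Add(Rational(-9604, 3), Mul(Rational(16, 5), Rational(119, 5), Add(9, -35))), -1) = Pow(Add(Rational(-9604, 3), Mul(Rational(16, 5), Rational(119, 5), -26)), -1) = Pow(Add(Rational(-9604, 3), Rational(-49504, 25)), -1) = Pow(Rational(-388612, 75), -1) = Rational(-75, 388612) ≈ -0.00019299)
Add(21086, Mul(-1, J)) = Add(21086, Mul(-1, Rational(-75, 388612))) = Add(21086, Rational(75, 388612)) = Rational(8194272707, 388612)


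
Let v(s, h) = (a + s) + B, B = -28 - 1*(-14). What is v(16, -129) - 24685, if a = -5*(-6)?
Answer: -24653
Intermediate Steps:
B = -14 (B = -28 + 14 = -14)
a = 30
v(s, h) = 16 + s (v(s, h) = (30 + s) - 14 = 16 + s)
v(16, -129) - 24685 = (16 + 16) - 24685 = 32 - 24685 = -24653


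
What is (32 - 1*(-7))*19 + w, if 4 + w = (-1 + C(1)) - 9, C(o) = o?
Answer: 728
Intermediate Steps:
w = -13 (w = -4 + ((-1 + 1) - 9) = -4 + (0 - 9) = -4 - 9 = -13)
(32 - 1*(-7))*19 + w = (32 - 1*(-7))*19 - 13 = (32 + 7)*19 - 13 = 39*19 - 13 = 741 - 13 = 728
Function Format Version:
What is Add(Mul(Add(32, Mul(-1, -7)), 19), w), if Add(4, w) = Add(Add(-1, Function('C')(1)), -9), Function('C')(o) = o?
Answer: 728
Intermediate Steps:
w = -13 (w = Add(-4, Add(Add(-1, 1), -9)) = Add(-4, Add(0, -9)) = Add(-4, -9) = -13)
Add(Mul(Add(32, Mul(-1, -7)), 19), w) = Add(Mul(Add(32, Mul(-1, -7)), 19), -13) = Add(Mul(Add(32, 7), 19), -13) = Add(Mul(39, 19), -13) = Add(741, -13) = 728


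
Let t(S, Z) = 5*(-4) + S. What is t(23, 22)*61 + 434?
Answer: 617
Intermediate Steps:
t(S, Z) = -20 + S
t(23, 22)*61 + 434 = (-20 + 23)*61 + 434 = 3*61 + 434 = 183 + 434 = 617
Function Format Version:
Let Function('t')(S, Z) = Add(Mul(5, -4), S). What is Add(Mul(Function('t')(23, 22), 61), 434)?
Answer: 617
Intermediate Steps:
Function('t')(S, Z) = Add(-20, S)
Add(Mul(Function('t')(23, 22), 61), 434) = Add(Mul(Add(-20, 23), 61), 434) = Add(Mul(3, 61), 434) = Add(183, 434) = 617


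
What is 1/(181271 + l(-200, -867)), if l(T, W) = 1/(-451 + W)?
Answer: 1318/238915177 ≈ 5.5166e-6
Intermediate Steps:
1/(181271 + l(-200, -867)) = 1/(181271 + 1/(-451 - 867)) = 1/(181271 + 1/(-1318)) = 1/(181271 - 1/1318) = 1/(238915177/1318) = 1318/238915177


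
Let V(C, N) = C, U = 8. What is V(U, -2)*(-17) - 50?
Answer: -186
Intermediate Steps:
V(U, -2)*(-17) - 50 = 8*(-17) - 50 = -136 - 50 = -186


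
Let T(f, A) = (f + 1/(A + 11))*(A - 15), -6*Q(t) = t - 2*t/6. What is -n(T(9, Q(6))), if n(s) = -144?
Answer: 144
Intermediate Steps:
Q(t) = -t/9 (Q(t) = -(t - 2*t/6)/6 = -(t - t/3)/6 = -t/9)
T(f, A) = (-15 + A)*(f + 1/(11 + A)) (T(f, A) = (f + 1/(11 + A))*(-15 + A) = (-15 + A)*(f + 1/(11 + A)))
-n(T(9, Q(6))) = -1*(-144) = 144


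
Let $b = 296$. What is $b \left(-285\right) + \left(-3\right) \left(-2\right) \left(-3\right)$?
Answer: $-84378$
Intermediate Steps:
$b \left(-285\right) + \left(-3\right) \left(-2\right) \left(-3\right) = 296 \left(-285\right) + \left(-3\right) \left(-2\right) \left(-3\right) = -84360 + 6 \left(-3\right) = -84360 - 18 = -84378$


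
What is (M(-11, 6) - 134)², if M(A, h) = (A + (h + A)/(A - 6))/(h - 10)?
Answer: 19936225/1156 ≈ 17246.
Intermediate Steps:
M(A, h) = (A + (A + h)/(-6 + A))/(-10 + h)
(M(-11, 6) - 134)² = ((6 + (-11)² - 5*(-11))/(60 - 10*(-11) - 6*6 - 11*6) - 134)² = ((6 + 121 + 55)/(60 + 110 - 36 - 66) - 134)² = (182/68 - 134)² = ((1/68)*182 - 134)² = (91/34 - 134)² = (-4465/34)² = 19936225/1156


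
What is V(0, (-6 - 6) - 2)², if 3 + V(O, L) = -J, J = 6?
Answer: 81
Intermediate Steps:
V(O, L) = -9 (V(O, L) = -3 - 1*6 = -3 - 6 = -9)
V(0, (-6 - 6) - 2)² = (-9)² = 81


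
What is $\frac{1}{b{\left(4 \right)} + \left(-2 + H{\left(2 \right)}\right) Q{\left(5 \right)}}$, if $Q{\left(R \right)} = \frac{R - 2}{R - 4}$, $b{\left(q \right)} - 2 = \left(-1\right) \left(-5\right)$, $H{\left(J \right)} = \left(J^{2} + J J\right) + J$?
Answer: $\frac{1}{31} \approx 0.032258$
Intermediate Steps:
$H{\left(J \right)} = J + 2 J^{2}$ ($H{\left(J \right)} = \left(J^{2} + J^{2}\right) + J = 2 J^{2} + J = J + 2 J^{2}$)
$b{\left(q \right)} = 7$ ($b{\left(q \right)} = 2 - -5 = 2 + 5 = 7$)
$Q{\left(R \right)} = \frac{-2 + R}{-4 + R}$
$\frac{1}{b{\left(4 \right)} + \left(-2 + H{\left(2 \right)}\right) Q{\left(5 \right)}} = \frac{1}{7 + \left(-2 + 2 \left(1 + 2 \cdot 2\right)\right) \frac{-2 + 5}{-4 + 5}} = \frac{1}{7 + \left(-2 + 2 \left(1 + 4\right)\right) 1^{-1} \cdot 3} = \frac{1}{7 + \left(-2 + 2 \cdot 5\right) 1 \cdot 3} = \frac{1}{7 + \left(-2 + 10\right) 3} = \frac{1}{7 + 8 \cdot 3} = \frac{1}{7 + 24} = \frac{1}{31}$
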